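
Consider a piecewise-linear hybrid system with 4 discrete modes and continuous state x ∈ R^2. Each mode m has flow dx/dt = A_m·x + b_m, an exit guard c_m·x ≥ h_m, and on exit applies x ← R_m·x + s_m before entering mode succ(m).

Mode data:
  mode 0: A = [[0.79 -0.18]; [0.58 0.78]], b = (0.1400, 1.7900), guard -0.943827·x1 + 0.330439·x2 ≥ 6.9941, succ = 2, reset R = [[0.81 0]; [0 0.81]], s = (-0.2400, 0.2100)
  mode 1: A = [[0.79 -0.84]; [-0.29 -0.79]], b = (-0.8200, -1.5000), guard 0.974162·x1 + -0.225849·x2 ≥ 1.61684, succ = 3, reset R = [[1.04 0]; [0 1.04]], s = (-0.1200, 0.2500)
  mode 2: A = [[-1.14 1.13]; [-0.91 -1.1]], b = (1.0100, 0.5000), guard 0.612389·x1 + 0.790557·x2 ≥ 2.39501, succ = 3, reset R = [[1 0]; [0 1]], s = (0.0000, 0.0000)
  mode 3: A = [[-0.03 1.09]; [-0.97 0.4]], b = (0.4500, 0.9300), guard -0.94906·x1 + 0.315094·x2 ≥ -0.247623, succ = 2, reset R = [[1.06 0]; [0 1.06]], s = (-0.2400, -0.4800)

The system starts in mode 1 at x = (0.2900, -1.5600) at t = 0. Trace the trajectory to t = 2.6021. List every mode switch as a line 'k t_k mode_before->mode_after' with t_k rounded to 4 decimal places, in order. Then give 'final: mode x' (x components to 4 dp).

Mode 1: guard c·x = 1.6168 hit at Δt = 0.8124 (t = 0.8124), x⁻ = (1.2309, -1.8498) → reset → x⁺ = (1.1601, -1.6738), jump to mode 3
Mode 3: guard c·x = -0.2476 hit at Δt = 0.9397 (t = 1.7521), x⁻ = (-0.3656, -1.8869) → reset → x⁺ = (-0.6275, -2.4802), jump to mode 2
Mode 2: flow for 0.8500 to horizon, guard not reached → x = (-0.3599, -0.3931)

1 0.8124 1->3
2 1.7521 3->2
final: 2 -0.3599 -0.3931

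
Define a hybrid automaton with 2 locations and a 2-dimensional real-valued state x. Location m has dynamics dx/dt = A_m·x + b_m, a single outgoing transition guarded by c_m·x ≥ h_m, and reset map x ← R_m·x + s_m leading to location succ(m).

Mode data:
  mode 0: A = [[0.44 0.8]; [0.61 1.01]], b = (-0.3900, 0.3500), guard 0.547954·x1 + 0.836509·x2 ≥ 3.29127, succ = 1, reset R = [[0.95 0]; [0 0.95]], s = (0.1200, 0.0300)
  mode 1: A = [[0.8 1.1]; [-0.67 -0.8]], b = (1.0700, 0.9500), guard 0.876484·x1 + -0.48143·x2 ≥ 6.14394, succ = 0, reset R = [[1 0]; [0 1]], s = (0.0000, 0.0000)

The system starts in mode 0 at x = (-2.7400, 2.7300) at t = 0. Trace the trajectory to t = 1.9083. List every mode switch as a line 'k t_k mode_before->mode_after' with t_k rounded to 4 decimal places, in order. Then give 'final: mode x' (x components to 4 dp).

Mode 0: guard c·x = 3.2913 hit at Δt = 0.8312 (t = 0.8312), x⁻ = (-1.4874, 4.9088) → reset → x⁺ = (-1.2930, 4.6934), jump to mode 1
Mode 1: flow for 1.0771 to horizon, guard not reached → x = (5.3662, 1.5342)

1 0.8312 0->1
final: 1 5.3662 1.5342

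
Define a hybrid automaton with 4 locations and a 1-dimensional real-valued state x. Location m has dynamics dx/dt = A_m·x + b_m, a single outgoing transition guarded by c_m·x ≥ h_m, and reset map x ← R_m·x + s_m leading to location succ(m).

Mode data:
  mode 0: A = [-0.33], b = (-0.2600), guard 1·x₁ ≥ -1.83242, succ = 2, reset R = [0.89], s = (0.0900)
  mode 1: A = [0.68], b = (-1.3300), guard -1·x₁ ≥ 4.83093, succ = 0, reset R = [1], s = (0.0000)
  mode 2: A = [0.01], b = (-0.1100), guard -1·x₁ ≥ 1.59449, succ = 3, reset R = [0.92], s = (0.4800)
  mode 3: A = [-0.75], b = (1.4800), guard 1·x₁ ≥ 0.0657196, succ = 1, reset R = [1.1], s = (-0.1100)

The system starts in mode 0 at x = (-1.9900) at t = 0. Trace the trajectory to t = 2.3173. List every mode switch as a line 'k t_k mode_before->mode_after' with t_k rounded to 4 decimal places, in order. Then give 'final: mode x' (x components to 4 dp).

1 0.4258 0->2
2 0.8526 2->3
3 1.4385 3->1
final: 1 -1.6680

Mode 0: guard c·x = -1.8324 hit at Δt = 0.4258 (t = 0.4258), x⁻ = (-1.8324) → reset → x⁺ = (-1.5409), jump to mode 2
Mode 2: guard c·x = 1.5945 hit at Δt = 0.4268 (t = 0.8526), x⁻ = (-1.5945) → reset → x⁺ = (-0.9869), jump to mode 3
Mode 3: guard c·x = 0.0657 hit at Δt = 0.5859 (t = 1.4385), x⁻ = (0.0657) → reset → x⁺ = (-0.0377), jump to mode 1
Mode 1: flow for 0.8788 to horizon, guard not reached → x = (-1.6680)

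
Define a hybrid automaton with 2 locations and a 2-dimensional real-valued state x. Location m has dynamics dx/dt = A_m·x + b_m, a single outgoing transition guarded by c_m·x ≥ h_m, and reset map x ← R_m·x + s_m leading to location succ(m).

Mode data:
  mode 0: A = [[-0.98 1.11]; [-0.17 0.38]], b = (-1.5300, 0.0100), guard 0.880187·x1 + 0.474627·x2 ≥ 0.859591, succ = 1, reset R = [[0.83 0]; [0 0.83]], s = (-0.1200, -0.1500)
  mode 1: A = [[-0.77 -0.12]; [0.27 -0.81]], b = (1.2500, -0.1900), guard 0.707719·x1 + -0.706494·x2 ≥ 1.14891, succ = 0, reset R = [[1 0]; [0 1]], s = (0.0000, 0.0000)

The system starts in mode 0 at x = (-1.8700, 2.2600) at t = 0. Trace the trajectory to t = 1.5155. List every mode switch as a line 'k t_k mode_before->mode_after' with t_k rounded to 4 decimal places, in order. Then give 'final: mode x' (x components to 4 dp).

Mode 0: guard c·x = 0.8596 hit at Δt = 0.5192 (t = 0.5192), x⁻ = (-0.5751, 2.8776) → reset → x⁺ = (-0.5973, 2.2384), jump to mode 1
Mode 1: flow for 0.9963 to horizon, guard not reached → x = (0.4785, 0.8811)

1 0.5192 0->1
final: 1 0.4785 0.8811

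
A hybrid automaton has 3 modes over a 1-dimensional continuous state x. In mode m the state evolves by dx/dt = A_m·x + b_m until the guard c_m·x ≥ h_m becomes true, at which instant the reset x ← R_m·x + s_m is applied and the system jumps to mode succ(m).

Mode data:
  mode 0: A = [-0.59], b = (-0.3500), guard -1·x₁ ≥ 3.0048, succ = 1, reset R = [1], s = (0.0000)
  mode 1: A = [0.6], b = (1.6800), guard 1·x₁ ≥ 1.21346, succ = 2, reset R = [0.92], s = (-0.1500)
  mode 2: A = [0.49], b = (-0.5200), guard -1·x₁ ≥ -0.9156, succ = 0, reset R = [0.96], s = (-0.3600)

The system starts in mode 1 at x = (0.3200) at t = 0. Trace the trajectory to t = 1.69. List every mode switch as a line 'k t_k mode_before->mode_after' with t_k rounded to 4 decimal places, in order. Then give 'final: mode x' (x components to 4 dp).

1 0.4197 1->2
2 1.2949 2->0
final: 0 0.2877

Mode 1: guard c·x = 1.2135 hit at Δt = 0.4197 (t = 0.4197), x⁻ = (1.2135) → reset → x⁺ = (0.9664), jump to mode 2
Mode 2: guard c·x = -0.9156 hit at Δt = 0.8752 (t = 1.2949), x⁻ = (0.9156) → reset → x⁺ = (0.5190), jump to mode 0
Mode 0: flow for 0.3951 to horizon, guard not reached → x = (0.2877)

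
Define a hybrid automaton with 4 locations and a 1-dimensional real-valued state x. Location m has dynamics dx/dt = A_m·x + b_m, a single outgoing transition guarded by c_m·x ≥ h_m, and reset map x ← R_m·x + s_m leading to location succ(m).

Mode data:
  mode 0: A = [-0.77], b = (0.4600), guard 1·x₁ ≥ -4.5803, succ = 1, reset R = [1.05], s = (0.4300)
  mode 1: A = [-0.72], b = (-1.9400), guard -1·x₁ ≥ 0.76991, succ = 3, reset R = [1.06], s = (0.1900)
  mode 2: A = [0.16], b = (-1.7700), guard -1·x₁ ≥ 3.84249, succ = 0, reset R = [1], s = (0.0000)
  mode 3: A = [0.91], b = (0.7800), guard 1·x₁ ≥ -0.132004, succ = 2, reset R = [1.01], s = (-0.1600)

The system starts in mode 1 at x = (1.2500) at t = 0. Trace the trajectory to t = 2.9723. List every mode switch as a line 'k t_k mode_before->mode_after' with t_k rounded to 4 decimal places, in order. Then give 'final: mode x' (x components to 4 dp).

1 0.9967 1->3
2 2.2536 3->2
final: 2 -1.6772

Mode 1: guard c·x = 0.7699 hit at Δt = 0.9967 (t = 0.9967), x⁻ = (-0.7699) → reset → x⁺ = (-0.6261), jump to mode 3
Mode 3: guard c·x = -0.1320 hit at Δt = 1.2569 (t = 2.2536), x⁻ = (-0.1320) → reset → x⁺ = (-0.2933), jump to mode 2
Mode 2: flow for 0.7187 to horizon, guard not reached → x = (-1.6772)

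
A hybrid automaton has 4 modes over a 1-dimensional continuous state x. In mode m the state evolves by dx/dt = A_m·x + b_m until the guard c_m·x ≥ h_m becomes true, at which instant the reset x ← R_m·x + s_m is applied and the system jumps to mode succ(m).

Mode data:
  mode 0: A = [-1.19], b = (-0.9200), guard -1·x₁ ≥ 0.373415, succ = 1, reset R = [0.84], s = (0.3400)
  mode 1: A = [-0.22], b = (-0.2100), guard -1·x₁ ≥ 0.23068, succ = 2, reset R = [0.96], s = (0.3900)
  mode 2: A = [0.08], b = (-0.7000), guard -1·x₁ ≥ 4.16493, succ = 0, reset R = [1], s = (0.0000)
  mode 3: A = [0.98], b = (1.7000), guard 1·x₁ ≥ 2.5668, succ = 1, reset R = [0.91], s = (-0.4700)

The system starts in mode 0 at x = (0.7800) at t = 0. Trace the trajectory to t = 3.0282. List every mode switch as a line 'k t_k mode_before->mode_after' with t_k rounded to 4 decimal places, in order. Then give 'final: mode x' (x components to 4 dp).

Mode 0: guard c·x = 0.3734 hit at Δt = 1.1406 (t = 1.1406), x⁻ = (-0.3734) → reset → x⁺ = (0.0263), jump to mode 1
Mode 1: guard c·x = 0.2307 hit at Δt = 1.3811 (t = 2.5217), x⁻ = (-0.2307) → reset → x⁺ = (0.1685), jump to mode 2
Mode 2: flow for 0.5065 to horizon, guard not reached → x = (-0.1863)

1 1.1406 0->1
2 2.5217 1->2
final: 2 -0.1863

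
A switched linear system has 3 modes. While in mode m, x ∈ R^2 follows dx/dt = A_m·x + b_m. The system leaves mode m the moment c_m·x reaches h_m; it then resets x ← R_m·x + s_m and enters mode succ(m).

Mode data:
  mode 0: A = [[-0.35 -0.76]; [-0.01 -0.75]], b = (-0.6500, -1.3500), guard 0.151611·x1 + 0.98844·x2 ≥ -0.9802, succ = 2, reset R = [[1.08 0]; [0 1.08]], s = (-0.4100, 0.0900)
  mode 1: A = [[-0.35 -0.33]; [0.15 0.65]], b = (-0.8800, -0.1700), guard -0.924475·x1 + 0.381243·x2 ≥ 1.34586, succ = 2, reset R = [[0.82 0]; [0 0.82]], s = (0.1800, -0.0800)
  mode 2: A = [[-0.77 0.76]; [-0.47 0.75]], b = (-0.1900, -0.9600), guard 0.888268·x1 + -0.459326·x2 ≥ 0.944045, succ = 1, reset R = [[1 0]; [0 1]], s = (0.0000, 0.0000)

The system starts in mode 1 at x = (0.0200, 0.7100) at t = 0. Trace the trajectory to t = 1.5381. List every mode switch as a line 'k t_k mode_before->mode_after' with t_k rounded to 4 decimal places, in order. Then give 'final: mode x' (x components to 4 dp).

1 1.0596 1->2
final: 2 -0.3062 0.6933

Mode 1: guard c·x = 1.3459 hit at Δt = 1.0596 (t = 1.0596), x⁻ = (-1.0235, 1.0482) → reset → x⁺ = (-0.6593, 0.7796), jump to mode 2
Mode 2: flow for 0.4785 to horizon, guard not reached → x = (-0.3062, 0.6933)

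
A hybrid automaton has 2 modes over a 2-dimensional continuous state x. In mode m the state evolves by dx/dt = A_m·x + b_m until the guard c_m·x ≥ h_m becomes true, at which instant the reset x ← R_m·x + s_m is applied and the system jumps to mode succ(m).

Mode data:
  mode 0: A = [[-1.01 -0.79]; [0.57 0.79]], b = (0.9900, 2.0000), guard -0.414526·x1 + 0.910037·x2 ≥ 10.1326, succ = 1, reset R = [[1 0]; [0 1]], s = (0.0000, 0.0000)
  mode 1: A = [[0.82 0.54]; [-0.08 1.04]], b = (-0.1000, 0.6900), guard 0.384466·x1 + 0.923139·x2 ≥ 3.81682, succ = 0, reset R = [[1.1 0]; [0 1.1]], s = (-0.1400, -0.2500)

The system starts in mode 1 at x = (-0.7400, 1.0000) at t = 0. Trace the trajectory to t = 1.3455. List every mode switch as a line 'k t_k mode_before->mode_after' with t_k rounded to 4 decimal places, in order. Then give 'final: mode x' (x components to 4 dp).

Mode 1: guard c·x = 3.8168 hit at Δt = 1.0060 (t = 1.0060), x⁻ = (-0.0673, 4.1627) → reset → x⁺ = (-0.2141, 4.3289), jump to mode 0
Mode 0: flow for 0.3395 to horizon, guard not reached → x = (-1.0805, 6.3043)

1 1.0060 1->0
final: 0 -1.0805 6.3043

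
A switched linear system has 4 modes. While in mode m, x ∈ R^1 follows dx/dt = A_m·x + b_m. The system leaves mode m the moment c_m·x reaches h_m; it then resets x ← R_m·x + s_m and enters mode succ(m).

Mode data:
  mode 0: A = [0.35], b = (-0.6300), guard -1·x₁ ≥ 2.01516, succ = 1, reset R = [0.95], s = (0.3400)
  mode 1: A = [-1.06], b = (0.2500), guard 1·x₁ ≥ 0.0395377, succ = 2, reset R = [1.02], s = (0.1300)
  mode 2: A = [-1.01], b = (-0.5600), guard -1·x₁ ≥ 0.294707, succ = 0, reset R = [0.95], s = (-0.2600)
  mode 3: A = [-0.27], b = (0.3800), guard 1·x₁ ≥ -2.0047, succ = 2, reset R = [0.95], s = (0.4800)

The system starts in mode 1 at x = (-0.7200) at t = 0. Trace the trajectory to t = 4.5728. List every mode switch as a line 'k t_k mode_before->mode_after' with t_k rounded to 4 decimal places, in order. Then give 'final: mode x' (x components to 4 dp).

1 1.4933 1->2
2 2.5093 2->0
3 3.9060 0->1
final: 1 -0.6570

Mode 1: guard c·x = 0.0395 hit at Δt = 1.4933 (t = 1.4933), x⁻ = (0.0395) → reset → x⁺ = (0.1703), jump to mode 2
Mode 2: guard c·x = 0.2947 hit at Δt = 1.0160 (t = 2.5093), x⁻ = (-0.2947) → reset → x⁺ = (-0.5400), jump to mode 0
Mode 0: guard c·x = 2.0152 hit at Δt = 1.3967 (t = 3.9060), x⁻ = (-2.0152) → reset → x⁺ = (-1.5744), jump to mode 1
Mode 1: flow for 0.6668 to horizon, guard not reached → x = (-0.6570)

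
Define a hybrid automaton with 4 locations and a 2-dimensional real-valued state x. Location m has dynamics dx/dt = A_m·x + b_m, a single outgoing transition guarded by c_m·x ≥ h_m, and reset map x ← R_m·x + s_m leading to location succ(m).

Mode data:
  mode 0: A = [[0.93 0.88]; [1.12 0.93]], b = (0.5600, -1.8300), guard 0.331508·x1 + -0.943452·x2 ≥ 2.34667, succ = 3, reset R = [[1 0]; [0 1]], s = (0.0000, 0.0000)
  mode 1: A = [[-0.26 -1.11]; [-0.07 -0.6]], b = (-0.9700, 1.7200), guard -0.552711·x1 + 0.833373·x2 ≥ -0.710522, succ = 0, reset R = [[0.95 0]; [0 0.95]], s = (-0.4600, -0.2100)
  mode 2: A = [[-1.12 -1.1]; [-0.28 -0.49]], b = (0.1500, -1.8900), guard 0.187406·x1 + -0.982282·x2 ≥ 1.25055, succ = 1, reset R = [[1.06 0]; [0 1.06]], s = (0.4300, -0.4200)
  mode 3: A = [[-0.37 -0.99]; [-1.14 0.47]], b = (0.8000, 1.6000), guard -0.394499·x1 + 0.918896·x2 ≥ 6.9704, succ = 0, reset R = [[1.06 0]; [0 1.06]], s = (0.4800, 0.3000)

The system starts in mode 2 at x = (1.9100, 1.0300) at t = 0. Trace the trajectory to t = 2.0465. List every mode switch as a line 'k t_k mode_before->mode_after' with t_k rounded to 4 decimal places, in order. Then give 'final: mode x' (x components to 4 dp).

1 0.9911 2->1
2 1.6887 1->0
final: 0 0.8590 -0.8733

Mode 2: guard c·x = 1.2506 hit at Δt = 0.9911 (t = 0.9911), x⁻ = (0.9341, -1.0949) → reset → x⁺ = (1.4202, -1.5806), jump to mode 1
Mode 1: guard c·x = -0.7105 hit at Δt = 0.6976 (t = 1.6887), x⁻ = (1.1147, -0.1133) → reset → x⁺ = (0.5990, -0.3176), jump to mode 0
Mode 0: flow for 0.3578 to horizon, guard not reached → x = (0.8590, -0.8733)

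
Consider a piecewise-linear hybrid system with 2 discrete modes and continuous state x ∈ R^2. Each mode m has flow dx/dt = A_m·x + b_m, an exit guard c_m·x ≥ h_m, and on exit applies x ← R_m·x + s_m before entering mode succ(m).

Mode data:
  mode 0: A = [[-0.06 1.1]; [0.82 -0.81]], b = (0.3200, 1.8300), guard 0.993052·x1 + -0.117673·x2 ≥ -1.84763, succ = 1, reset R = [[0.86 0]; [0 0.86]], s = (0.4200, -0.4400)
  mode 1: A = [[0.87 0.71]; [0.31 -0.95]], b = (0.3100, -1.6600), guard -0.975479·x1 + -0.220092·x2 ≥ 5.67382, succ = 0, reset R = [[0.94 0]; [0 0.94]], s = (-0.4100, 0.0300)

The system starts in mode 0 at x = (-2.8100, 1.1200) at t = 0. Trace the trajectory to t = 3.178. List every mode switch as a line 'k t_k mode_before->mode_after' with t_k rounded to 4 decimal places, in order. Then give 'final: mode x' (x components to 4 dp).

Mode 0: guard c·x = -1.8476 hit at Δt = 0.7742 (t = 0.7742), x⁻ = (-1.7883, 0.6094) → reset → x⁺ = (-1.1180, 0.0841), jump to mode 1
Mode 1: guard c·x = 5.6738 hit at Δt = 1.5540 (t = 2.3282), x⁻ = (-5.3414, -2.1053) → reset → x⁺ = (-5.4309, -1.9490), jump to mode 0
Mode 0: flow for 0.8498 to horizon, guard not reached → x = (-7.1354, -3.0305)

1 0.7742 0->1
2 2.3282 1->0
final: 0 -7.1354 -3.0305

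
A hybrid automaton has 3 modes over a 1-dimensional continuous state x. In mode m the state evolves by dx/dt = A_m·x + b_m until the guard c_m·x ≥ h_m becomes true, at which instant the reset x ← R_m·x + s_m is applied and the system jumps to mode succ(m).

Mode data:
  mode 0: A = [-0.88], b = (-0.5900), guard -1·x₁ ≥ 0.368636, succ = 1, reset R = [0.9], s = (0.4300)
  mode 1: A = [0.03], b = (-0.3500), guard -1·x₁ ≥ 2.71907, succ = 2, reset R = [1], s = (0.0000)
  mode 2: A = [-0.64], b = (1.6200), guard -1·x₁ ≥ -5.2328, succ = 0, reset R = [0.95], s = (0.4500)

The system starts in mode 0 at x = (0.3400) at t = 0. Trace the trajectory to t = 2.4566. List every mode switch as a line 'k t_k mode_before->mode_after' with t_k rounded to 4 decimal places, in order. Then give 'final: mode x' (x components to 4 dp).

Mode 0: guard c·x = 0.3686 hit at Δt = 1.3731 (t = 1.3731), x⁻ = (-0.3686) → reset → x⁺ = (0.0982), jump to mode 1
Mode 1: flow for 1.0835 to horizon, guard not reached → x = (-0.2840)

1 1.3731 0->1
final: 1 -0.2840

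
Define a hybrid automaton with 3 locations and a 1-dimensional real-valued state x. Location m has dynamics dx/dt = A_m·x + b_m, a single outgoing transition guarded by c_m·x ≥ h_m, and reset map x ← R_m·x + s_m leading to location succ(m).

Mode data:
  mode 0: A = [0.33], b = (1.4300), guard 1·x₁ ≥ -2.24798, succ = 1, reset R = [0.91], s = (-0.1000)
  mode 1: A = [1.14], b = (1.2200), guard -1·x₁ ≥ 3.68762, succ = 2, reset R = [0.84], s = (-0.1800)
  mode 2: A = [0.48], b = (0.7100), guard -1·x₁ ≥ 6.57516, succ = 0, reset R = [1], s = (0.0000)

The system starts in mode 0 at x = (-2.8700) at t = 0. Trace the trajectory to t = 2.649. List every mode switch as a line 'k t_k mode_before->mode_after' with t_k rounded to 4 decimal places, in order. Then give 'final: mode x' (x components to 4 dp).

1 1.0734 0->1
2 1.8536 1->2
final: 2 -4.1137

Mode 0: guard c·x = -2.2480 hit at Δt = 1.0734 (t = 1.0734), x⁻ = (-2.2480) → reset → x⁺ = (-2.1457), jump to mode 1
Mode 1: guard c·x = 3.6876 hit at Δt = 0.7802 (t = 1.8536), x⁻ = (-3.6876) → reset → x⁺ = (-3.2776), jump to mode 2
Mode 2: flow for 0.7954 to horizon, guard not reached → x = (-4.1137)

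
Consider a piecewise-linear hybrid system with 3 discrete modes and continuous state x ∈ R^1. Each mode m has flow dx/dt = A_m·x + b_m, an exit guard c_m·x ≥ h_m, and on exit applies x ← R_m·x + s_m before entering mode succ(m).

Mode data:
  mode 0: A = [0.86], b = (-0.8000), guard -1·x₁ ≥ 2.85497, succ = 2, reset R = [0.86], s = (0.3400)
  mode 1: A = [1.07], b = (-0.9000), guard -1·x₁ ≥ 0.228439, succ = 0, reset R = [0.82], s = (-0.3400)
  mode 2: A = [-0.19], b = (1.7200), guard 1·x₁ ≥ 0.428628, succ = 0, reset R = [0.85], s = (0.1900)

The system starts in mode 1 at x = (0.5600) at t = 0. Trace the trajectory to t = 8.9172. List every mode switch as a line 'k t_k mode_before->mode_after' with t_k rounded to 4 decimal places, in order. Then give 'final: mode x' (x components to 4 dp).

1 1.2488 1->0
2 2.3585 0->2
3 3.7190 2->0
4 6.4045 0->2
5 7.7650 2->0
final: 0 -0.0823

Mode 1: guard c·x = 0.2284 hit at Δt = 1.2488 (t = 1.2488), x⁻ = (-0.2284) → reset → x⁺ = (-0.5273), jump to mode 0
Mode 0: guard c·x = 2.8550 hit at Δt = 1.1097 (t = 2.3585), x⁻ = (-2.8550) → reset → x⁺ = (-2.1153), jump to mode 2
Mode 2: guard c·x = 0.4286 hit at Δt = 1.3605 (t = 3.7190), x⁻ = (0.4286) → reset → x⁺ = (0.5543), jump to mode 0
Mode 0: guard c·x = 2.8550 hit at Δt = 2.6855 (t = 6.4045), x⁻ = (-2.8550) → reset → x⁺ = (-2.1153), jump to mode 2
Mode 2: guard c·x = 0.4286 hit at Δt = 1.3605 (t = 7.7650), x⁻ = (0.4286) → reset → x⁺ = (0.5543), jump to mode 0
Mode 0: flow for 1.1522 to horizon, guard not reached → x = (-0.0823)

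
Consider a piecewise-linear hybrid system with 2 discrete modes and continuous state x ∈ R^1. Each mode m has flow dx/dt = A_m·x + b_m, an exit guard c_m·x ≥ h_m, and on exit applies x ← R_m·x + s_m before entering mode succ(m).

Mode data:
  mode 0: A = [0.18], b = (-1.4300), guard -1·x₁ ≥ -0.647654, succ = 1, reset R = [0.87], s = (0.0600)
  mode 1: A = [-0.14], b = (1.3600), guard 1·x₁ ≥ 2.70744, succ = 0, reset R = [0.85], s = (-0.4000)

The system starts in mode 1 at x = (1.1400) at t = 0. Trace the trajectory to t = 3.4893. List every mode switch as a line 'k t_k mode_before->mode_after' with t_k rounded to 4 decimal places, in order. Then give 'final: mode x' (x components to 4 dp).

1 1.4420 1->0
2 2.4893 0->1
final: 1 1.8111

Mode 1: guard c·x = 2.7074 hit at Δt = 1.4420 (t = 1.4420), x⁻ = (2.7074) → reset → x⁺ = (1.9013), jump to mode 0
Mode 0: guard c·x = -0.6477 hit at Δt = 1.0473 (t = 2.4893), x⁻ = (0.6477) → reset → x⁺ = (0.6235), jump to mode 1
Mode 1: flow for 1.0000 to horizon, guard not reached → x = (1.8111)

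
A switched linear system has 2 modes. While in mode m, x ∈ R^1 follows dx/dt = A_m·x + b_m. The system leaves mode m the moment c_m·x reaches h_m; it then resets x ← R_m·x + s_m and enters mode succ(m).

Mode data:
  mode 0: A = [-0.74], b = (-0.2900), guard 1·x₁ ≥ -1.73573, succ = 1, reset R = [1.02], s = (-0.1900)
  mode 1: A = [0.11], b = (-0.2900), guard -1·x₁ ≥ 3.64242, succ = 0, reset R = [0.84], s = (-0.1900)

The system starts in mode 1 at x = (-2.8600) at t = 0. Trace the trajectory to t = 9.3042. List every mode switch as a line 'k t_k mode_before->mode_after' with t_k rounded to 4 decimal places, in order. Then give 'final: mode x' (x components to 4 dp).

1 1.2099 1->0
2 2.2295 0->1
3 5.0642 1->0
4 6.0838 0->1
5 8.9184 1->0
final: 0 -2.5400

Mode 1: guard c·x = 3.6424 hit at Δt = 1.2099 (t = 1.2099), x⁻ = (-3.6424) → reset → x⁺ = (-3.2496), jump to mode 0
Mode 0: guard c·x = -1.7357 hit at Δt = 1.0196 (t = 2.2295), x⁻ = (-1.7357) → reset → x⁺ = (-1.9604), jump to mode 1
Mode 1: guard c·x = 3.6424 hit at Δt = 2.8347 (t = 5.0642), x⁻ = (-3.6424) → reset → x⁺ = (-3.2496), jump to mode 0
Mode 0: guard c·x = -1.7357 hit at Δt = 1.0196 (t = 6.0838), x⁻ = (-1.7357) → reset → x⁺ = (-1.9604), jump to mode 1
Mode 1: guard c·x = 3.6424 hit at Δt = 2.8347 (t = 8.9184), x⁻ = (-3.6424) → reset → x⁺ = (-3.2496), jump to mode 0
Mode 0: flow for 0.3858 to horizon, guard not reached → x = (-2.5400)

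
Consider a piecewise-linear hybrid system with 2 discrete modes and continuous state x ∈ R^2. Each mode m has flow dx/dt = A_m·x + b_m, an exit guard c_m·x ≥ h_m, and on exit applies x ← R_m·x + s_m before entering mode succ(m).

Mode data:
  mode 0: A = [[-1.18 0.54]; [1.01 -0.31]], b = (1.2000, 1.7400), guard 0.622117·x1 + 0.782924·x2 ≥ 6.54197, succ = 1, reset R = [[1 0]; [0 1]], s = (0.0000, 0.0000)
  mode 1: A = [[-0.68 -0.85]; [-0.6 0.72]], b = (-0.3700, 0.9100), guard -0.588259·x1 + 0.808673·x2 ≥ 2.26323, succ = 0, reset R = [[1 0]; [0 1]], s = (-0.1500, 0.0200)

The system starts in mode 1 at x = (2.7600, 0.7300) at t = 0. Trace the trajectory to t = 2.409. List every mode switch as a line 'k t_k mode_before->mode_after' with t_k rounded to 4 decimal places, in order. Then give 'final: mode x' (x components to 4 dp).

Mode 1: guard c·x = 2.2632 hit at Δt = 1.5171 (t = 1.5171), x⁻ = (-0.4588, 2.4650) → reset → x⁺ = (-0.6088, 2.4850), jump to mode 0
Mode 0: flow for 0.8919 to horizon, guard not reached → x = (1.3625, 3.6674)

1 1.5171 1->0
final: 0 1.3625 3.6674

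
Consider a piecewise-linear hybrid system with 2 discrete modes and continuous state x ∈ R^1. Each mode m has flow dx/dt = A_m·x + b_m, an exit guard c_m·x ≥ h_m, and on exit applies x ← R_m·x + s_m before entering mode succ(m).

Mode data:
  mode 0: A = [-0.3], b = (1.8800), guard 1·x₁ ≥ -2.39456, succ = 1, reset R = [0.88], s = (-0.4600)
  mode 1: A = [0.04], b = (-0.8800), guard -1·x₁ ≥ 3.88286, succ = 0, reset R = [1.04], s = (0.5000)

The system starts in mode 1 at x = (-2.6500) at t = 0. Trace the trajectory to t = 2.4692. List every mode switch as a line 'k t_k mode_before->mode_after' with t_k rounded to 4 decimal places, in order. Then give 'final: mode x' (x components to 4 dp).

Mode 1: guard c·x = 3.8829 hit at Δt = 1.2201 (t = 1.2201), x⁻ = (-3.8829) → reset → x⁺ = (-3.5382), jump to mode 0
Mode 0: guard c·x = -2.3946 hit at Δt = 0.4134 (t = 1.6335), x⁻ = (-2.3946) → reset → x⁺ = (-2.5672), jump to mode 1
Mode 1: flow for 0.8357 to horizon, guard not reached → x = (-3.4023)

1 1.2201 1->0
2 1.6335 0->1
final: 1 -3.4023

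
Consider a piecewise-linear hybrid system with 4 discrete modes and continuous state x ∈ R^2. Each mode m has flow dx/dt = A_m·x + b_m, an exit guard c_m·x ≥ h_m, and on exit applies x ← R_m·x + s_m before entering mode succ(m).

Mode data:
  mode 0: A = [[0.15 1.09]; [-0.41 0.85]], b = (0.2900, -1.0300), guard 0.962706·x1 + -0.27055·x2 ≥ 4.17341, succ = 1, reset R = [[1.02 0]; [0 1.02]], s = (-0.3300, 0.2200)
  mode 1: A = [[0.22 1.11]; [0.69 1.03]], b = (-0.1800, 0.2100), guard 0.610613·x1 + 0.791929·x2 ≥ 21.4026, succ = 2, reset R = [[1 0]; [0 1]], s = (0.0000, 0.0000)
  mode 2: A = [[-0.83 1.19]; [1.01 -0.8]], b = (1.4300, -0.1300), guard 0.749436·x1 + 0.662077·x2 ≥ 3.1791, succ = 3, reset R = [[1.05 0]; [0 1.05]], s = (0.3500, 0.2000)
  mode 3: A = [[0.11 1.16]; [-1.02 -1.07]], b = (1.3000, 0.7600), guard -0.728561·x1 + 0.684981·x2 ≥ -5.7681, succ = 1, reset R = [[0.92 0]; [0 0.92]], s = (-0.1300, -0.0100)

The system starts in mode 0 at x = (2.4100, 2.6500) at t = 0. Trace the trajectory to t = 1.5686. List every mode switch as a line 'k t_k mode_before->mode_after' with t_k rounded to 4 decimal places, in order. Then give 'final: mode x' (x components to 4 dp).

Mode 0: guard c·x = 4.1734 hit at Δt = 0.7062 (t = 0.7062), x⁻ = (5.0138, 2.4153) → reset → x⁺ = (4.7841, 2.6836), jump to mode 1
Mode 1: flow for 0.8624 to horizon, guard not reached → x = (12.8687, 13.7965)

1 0.7062 0->1
final: 1 12.8687 13.7965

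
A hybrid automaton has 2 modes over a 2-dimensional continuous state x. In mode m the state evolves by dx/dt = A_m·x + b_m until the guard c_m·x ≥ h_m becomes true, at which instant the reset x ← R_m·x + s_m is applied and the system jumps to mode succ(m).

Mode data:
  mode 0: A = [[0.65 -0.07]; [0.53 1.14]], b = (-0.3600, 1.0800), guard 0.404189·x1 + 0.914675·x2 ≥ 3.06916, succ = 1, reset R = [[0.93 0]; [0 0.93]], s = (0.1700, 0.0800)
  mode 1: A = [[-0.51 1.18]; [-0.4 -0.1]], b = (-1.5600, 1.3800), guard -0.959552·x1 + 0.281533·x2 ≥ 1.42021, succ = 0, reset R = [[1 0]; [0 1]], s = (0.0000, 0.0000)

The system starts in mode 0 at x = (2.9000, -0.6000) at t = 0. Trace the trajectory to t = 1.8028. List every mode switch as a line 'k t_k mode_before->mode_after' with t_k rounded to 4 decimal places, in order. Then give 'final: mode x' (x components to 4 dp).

Mode 0: guard c·x = 3.0692 hit at Δt = 0.6528 (t = 0.6528), x⁻ = (4.1272, 1.5317) → reset → x⁺ = (4.0083, 1.5045), jump to mode 1
Mode 1: flow for 1.1500 to horizon, guard not reached → x = (2.3505, 1.5012)

1 0.6528 0->1
final: 1 2.3505 1.5012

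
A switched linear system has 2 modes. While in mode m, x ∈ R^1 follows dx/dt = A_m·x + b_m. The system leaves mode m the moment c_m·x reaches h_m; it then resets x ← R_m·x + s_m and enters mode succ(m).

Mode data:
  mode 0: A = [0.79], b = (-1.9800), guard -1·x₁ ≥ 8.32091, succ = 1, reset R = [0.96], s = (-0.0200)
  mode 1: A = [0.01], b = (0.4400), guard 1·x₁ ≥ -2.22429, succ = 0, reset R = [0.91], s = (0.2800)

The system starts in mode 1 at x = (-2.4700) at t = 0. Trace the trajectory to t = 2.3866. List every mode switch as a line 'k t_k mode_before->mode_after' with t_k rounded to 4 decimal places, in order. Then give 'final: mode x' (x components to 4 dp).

Mode 1: guard c·x = -2.2243 hit at Δt = 0.5899 (t = 0.5899), x⁻ = (-2.2243) → reset → x⁺ = (-1.7441), jump to mode 0
Mode 0: guard c·x = 8.3209 hit at Δt = 1.1836 (t = 1.7735), x⁻ = (-8.3209) → reset → x⁺ = (-8.0081), jump to mode 1
Mode 1: flow for 0.6131 to horizon, guard not reached → x = (-7.7867)

1 0.5899 1->0
2 1.7735 0->1
final: 1 -7.7867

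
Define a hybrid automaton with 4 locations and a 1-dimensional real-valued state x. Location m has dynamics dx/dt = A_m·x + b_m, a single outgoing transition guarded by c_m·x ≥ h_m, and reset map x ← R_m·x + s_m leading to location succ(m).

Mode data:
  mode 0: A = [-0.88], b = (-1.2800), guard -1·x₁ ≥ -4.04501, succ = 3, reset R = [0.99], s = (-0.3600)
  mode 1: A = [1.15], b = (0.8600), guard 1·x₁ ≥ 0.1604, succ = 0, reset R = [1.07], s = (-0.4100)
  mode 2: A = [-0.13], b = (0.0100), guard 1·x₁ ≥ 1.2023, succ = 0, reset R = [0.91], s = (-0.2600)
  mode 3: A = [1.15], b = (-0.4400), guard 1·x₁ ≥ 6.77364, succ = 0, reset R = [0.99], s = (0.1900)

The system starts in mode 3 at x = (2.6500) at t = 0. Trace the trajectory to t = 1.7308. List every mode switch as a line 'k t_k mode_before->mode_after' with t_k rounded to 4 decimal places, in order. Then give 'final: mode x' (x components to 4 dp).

1 0.9011 3->0
2 1.3757 0->3
final: 3 5.2897

Mode 3: guard c·x = 6.7736 hit at Δt = 0.9011 (t = 0.9011), x⁻ = (6.7736) → reset → x⁺ = (6.8959), jump to mode 0
Mode 0: guard c·x = -4.0450 hit at Δt = 0.4746 (t = 1.3757), x⁻ = (4.0450) → reset → x⁺ = (3.6446), jump to mode 3
Mode 3: flow for 0.3551 to horizon, guard not reached → x = (5.2897)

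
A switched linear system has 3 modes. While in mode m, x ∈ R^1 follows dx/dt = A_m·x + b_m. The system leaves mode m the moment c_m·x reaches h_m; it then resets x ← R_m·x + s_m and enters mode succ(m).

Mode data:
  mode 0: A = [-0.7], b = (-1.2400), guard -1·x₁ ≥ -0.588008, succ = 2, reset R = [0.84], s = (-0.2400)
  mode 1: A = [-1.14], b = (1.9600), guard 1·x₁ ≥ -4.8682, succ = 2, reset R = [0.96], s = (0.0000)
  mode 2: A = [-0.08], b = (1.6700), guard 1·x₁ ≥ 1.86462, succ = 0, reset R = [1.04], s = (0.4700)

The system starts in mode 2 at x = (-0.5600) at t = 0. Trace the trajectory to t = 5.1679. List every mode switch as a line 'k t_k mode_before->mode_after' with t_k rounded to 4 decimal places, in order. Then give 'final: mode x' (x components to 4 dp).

1 1.5005 2->0
2 2.3177 0->2
3 3.3343 2->0
4 4.1515 0->2
final: 2 1.8643

Mode 2: guard c·x = 1.8646 hit at Δt = 1.5005 (t = 1.5005), x⁻ = (1.8646) → reset → x⁺ = (2.4092), jump to mode 0
Mode 0: guard c·x = -0.5880 hit at Δt = 0.8172 (t = 2.3177), x⁻ = (0.5880) → reset → x⁺ = (0.2539), jump to mode 2
Mode 2: guard c·x = 1.8646 hit at Δt = 1.0166 (t = 3.3343), x⁻ = (1.8646) → reset → x⁺ = (2.4092), jump to mode 0
Mode 0: guard c·x = -0.5880 hit at Δt = 0.8172 (t = 4.1515), x⁻ = (0.5880) → reset → x⁺ = (0.2539), jump to mode 2
Mode 2: flow for 1.0164 to horizon, guard not reached → x = (1.8643)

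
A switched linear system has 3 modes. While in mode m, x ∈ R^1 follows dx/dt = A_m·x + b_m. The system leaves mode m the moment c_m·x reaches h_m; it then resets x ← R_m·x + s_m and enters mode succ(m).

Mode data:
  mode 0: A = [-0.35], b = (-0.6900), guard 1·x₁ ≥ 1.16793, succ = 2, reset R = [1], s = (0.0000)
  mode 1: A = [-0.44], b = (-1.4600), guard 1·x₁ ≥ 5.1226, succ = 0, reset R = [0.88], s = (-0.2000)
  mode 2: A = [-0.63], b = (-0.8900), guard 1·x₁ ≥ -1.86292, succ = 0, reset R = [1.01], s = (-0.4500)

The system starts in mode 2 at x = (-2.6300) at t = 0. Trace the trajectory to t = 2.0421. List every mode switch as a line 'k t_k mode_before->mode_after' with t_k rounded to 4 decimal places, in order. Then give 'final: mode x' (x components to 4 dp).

1 1.5788 2->0
final: 0 -2.2776

Mode 2: guard c·x = -1.8629 hit at Δt = 1.5788 (t = 1.5788), x⁻ = (-1.8629) → reset → x⁺ = (-2.3315), jump to mode 0
Mode 0: flow for 0.4633 to horizon, guard not reached → x = (-2.2776)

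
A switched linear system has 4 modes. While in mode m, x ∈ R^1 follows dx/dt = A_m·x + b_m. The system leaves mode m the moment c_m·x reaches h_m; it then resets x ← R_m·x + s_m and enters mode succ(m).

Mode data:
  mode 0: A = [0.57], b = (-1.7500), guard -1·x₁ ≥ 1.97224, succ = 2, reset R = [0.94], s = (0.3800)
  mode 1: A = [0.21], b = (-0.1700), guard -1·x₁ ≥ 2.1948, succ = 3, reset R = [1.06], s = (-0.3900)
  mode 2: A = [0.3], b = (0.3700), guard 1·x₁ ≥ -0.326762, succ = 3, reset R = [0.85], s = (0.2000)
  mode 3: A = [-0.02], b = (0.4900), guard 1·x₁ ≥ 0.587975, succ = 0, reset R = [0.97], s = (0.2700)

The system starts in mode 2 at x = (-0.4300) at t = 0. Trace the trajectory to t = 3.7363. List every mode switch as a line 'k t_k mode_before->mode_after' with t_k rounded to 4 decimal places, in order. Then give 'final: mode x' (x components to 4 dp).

1 0.4030 2->3
2 1.7760 3->0
3 3.2075 0->2
final: 2 -1.5153

Mode 2: guard c·x = -0.3268 hit at Δt = 0.4030 (t = 0.4030), x⁻ = (-0.3268) → reset → x⁺ = (-0.0777), jump to mode 3
Mode 3: guard c·x = 0.5880 hit at Δt = 1.3730 (t = 1.7760), x⁻ = (0.5880) → reset → x⁺ = (0.8403), jump to mode 0
Mode 0: guard c·x = 1.9722 hit at Δt = 1.4315 (t = 3.2075), x⁻ = (-1.9722) → reset → x⁺ = (-1.4739), jump to mode 2
Mode 2: flow for 0.5288 to horizon, guard not reached → x = (-1.5153)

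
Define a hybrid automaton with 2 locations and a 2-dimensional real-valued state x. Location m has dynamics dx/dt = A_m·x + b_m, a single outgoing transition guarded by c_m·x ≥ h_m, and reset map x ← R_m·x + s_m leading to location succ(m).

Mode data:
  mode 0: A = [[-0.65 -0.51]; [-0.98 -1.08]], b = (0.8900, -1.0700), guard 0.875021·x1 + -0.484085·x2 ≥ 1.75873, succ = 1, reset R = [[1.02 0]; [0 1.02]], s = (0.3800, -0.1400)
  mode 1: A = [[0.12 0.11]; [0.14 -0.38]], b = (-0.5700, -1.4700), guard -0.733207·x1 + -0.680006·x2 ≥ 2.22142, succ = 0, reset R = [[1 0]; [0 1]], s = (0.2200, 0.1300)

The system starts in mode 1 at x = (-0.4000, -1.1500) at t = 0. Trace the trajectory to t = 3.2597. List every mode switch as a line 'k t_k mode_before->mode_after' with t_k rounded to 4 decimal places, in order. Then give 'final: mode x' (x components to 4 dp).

1 0.9007 1->0
2 2.3339 0->1
final: 1 0.9639 -2.2247

Mode 1: guard c·x = 2.2214 hit at Δt = 0.9007 (t = 0.9007), x⁻ = (-1.1547, -2.0217) → reset → x⁺ = (-0.9347, -1.8917), jump to mode 0
Mode 0: guard c·x = 1.7587 hit at Δt = 1.4332 (t = 2.3339), x⁻ = (1.1498, -1.5548) → reset → x⁺ = (1.5528, -1.7259), jump to mode 1
Mode 1: flow for 0.9258 to horizon, guard not reached → x = (0.9639, -2.2247)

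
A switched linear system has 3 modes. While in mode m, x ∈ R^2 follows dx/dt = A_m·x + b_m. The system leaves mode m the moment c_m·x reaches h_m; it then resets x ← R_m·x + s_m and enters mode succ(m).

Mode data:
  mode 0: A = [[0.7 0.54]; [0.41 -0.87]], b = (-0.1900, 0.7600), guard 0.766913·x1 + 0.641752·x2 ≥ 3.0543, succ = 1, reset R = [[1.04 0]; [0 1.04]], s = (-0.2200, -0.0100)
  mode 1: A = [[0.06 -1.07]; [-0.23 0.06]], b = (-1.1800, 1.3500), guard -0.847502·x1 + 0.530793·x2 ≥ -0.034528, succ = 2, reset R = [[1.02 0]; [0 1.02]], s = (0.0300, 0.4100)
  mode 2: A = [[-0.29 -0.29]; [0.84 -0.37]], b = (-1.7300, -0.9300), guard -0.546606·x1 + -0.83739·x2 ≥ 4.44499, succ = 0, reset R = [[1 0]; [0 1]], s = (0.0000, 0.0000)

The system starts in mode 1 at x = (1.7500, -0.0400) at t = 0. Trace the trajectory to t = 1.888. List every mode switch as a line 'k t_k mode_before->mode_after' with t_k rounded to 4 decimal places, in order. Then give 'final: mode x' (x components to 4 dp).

1 0.7927 1->2
final: 2 -1.3167 -0.3946

Mode 1: guard c·x = -0.0345 hit at Δt = 0.7927 (t = 0.7927), x⁻ = (0.5577, 0.8255) → reset → x⁺ = (0.5989, 1.2520), jump to mode 2
Mode 2: flow for 1.0953 to horizon, guard not reached → x = (-1.3167, -0.3946)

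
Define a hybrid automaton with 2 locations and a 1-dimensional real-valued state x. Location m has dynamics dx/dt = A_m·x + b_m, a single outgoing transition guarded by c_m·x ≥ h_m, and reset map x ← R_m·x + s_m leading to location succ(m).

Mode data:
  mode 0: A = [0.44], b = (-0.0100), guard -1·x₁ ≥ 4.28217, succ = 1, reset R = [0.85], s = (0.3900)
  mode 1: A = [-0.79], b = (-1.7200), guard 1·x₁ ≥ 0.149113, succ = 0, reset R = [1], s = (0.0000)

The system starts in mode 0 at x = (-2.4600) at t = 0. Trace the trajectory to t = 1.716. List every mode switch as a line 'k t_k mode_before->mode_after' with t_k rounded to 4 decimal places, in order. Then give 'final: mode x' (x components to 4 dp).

Mode 0: guard c·x = 4.2822 hit at Δt = 1.2509 (t = 1.2509), x⁻ = (-4.2822) → reset → x⁺ = (-3.2498), jump to mode 1
Mode 1: flow for 0.4651 to horizon, guard not reached → x = (-2.9200)

1 1.2509 0->1
final: 1 -2.9200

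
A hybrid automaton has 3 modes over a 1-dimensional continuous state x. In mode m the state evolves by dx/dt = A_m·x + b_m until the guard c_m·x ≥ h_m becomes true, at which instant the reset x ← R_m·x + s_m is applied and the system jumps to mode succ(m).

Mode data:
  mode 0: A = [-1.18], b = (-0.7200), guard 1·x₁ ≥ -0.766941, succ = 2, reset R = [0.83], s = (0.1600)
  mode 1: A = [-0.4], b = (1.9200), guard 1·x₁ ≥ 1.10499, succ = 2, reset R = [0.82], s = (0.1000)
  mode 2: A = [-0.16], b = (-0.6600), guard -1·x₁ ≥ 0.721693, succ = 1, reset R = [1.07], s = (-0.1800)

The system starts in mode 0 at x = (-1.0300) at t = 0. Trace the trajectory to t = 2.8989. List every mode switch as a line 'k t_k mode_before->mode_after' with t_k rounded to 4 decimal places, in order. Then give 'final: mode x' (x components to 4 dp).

Mode 0: guard c·x = -0.7669 hit at Δt = 0.8348 (t = 0.8348), x⁻ = (-0.7669) → reset → x⁺ = (-0.4766), jump to mode 2
Mode 2: guard c·x = 0.7217 hit at Δt = 0.4347 (t = 1.2695), x⁻ = (-0.7217) → reset → x⁺ = (-0.9522), jump to mode 1
Mode 1: guard c·x = 1.1050 hit at Δt = 1.1065 (t = 2.3760), x⁻ = (1.1050) → reset → x⁺ = (1.0061), jump to mode 2
Mode 2: flow for 0.5229 to horizon, guard not reached → x = (0.5943)

1 0.8348 0->2
2 1.2695 2->1
3 2.3760 1->2
final: 2 0.5943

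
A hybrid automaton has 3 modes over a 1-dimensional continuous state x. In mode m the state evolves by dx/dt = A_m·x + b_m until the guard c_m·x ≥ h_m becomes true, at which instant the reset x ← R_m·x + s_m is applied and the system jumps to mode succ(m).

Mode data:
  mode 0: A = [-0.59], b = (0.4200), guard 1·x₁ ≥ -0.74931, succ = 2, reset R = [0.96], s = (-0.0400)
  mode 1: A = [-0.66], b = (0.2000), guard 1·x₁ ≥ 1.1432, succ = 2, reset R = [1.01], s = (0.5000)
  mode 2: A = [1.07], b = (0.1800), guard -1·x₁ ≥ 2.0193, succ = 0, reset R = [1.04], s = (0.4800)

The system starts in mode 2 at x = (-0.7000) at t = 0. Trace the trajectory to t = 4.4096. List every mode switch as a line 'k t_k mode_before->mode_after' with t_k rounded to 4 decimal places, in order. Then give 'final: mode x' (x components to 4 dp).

1 1.1657 2->0
2 1.9580 0->2
3 3.0248 2->0
4 3.8171 0->2
final: 2 -1.2825

Mode 2: guard c·x = 2.0193 hit at Δt = 1.1657 (t = 1.1657), x⁻ = (-2.0193) → reset → x⁺ = (-1.6201), jump to mode 0
Mode 0: guard c·x = -0.7493 hit at Δt = 0.7923 (t = 1.9580), x⁻ = (-0.7493) → reset → x⁺ = (-0.7593), jump to mode 2
Mode 2: guard c·x = 2.0193 hit at Δt = 1.0668 (t = 3.0248), x⁻ = (-2.0193) → reset → x⁺ = (-1.6201), jump to mode 0
Mode 0: guard c·x = -0.7493 hit at Δt = 0.7923 (t = 3.8171), x⁻ = (-0.7493) → reset → x⁺ = (-0.7593), jump to mode 2
Mode 2: flow for 0.5925 to horizon, guard not reached → x = (-1.2825)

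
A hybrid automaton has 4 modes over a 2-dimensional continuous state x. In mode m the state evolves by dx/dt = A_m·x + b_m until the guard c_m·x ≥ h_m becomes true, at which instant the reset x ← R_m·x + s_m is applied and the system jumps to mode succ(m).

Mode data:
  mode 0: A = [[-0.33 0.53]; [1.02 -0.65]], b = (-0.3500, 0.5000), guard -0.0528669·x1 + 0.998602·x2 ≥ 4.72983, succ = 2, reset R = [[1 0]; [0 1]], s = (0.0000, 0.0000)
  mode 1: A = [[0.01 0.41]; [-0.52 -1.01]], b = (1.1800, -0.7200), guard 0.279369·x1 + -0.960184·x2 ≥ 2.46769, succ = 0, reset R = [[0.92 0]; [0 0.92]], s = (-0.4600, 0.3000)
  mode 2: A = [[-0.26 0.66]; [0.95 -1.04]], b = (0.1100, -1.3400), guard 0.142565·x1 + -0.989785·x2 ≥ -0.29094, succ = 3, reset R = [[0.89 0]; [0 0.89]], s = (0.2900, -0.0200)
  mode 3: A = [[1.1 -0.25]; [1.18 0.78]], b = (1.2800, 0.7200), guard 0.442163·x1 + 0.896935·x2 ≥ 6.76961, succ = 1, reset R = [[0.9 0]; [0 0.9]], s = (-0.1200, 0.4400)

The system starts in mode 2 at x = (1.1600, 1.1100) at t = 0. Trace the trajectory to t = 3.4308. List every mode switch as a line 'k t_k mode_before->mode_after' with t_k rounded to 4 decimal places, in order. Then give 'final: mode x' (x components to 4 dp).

1 0.6856 2->3
2 1.4950 3->1
3 2.6126 1->0
final: 0 4.4152 3.1117

Mode 2: guard c·x = -0.2909 hit at Δt = 0.6856 (t = 0.6856), x⁻ = (1.3479, 0.4881) → reset → x⁺ = (1.4896, 0.4144), jump to mode 3
Mode 3: guard c·x = 6.7696 hit at Δt = 0.8094 (t = 1.4950), x⁻ = (4.6492, 5.2555) → reset → x⁺ = (4.0643, 5.1700), jump to mode 1
Mode 1: guard c·x = 2.4677 hit at Δt = 1.1176 (t = 2.6126), x⁻ = (6.2512, -0.7512) → reset → x⁺ = (5.2911, -0.3911), jump to mode 0
Mode 0: flow for 0.8182 to horizon, guard not reached → x = (4.4152, 3.1117)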